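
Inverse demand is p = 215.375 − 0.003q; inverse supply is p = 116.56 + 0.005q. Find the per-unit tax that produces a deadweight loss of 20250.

Competitive equilibrium: 215.375 − 0.003q = 116.56 + 0.005q → q* = 12351.875, p* = 178.3194.
A tax t gives Δq = t/0.008 and wedge t, so DWL = t²/0.016.
t²/0.016 = 20250 → t² = 324 → t = 18.

18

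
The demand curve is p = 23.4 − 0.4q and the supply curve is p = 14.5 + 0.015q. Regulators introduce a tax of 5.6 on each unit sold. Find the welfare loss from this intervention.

Competitive equilibrium: 23.4 − 0.4q = 14.5 + 0.015q → q* = 21.4458, p* = 14.8217.
With the tax, the buyer price exceeds the seller price by 5.6: (23.4 − 0.4q) − (14.5 + 0.015q) = 5.6 → q' = 7.9518.
Δq = 21.4458 − 7.9518 = 13.494; the wedge equals the tax, 5.6.
The triangle = ½ × 13.494 × 5.6 = 37.78.

37.78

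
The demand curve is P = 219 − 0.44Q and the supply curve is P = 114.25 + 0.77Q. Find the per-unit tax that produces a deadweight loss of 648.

39.6

Competitive equilibrium: 219 − 0.44Q = 114.25 + 0.77Q → Q* = 86.5702, P* = 180.9091.
A tax t gives ΔQ = t/1.21 and wedge t, so DWL = t²/2.42.
t²/2.42 = 648 → t² = 1568.16 → t = 39.6.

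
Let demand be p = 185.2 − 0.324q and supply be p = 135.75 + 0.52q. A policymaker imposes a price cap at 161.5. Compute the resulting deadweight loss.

34.72

Competitive equilibrium: 185.2 − 0.324q = 135.75 + 0.52q → q* = 58.59, p* = 166.2168.
At the ceiling p = 161.5, quantity supplied = (161.5 − 135.75)/0.52 = 49.5192.
Willingness to pay at q' = 49.5192: 185.2 − 0.324·49.5192 = 169.1558.
Δq = 58.59 − 49.5192 = 9.0708; wedge = 169.1558 − 161.5 = 7.6558.
DWL = ½ × 9.0708 × 7.6558 = 34.72.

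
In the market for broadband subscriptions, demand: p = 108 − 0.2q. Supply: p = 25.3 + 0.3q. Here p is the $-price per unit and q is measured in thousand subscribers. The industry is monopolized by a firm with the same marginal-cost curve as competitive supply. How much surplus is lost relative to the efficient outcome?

Competitive equilibrium: 108 − 0.2q = 25.3 + 0.3q → q* = 165.4, p* = 74.92.
Marginal revenue: MR = 108 − 0.4q. Set MR = MC: 108 − 0.4q = 25.3 + 0.3q → q_m = 118.1429.
Price p_m = 108 − 0.2·118.1429 = 84.3714; MC(q_m) = 25.3 + 0.3·118.1429 = 60.7429.
Competitive q* = 165.4, so Δq = 47.2571; wedge = 84.3714 − 60.7429 = 23.6285.
Welfare loss = ½ × 47.2571 × 23.6285 = $558.31 thousand.

$558.31 thousand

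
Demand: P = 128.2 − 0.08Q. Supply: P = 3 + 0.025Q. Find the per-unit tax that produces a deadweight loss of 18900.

63

Competitive equilibrium: 128.2 − 0.08Q = 3 + 0.025Q → Q* = 1192.381, P* = 32.8095.
A tax t gives ΔQ = t/0.105 and wedge t, so DWL = t²/0.21.
t²/0.21 = 18900 → t² = 3969 → t = 63.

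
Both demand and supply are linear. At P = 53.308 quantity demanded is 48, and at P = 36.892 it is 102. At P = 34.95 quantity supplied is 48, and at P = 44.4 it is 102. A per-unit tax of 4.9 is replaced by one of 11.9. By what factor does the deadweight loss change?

Demand slope = (36.892 − 53.308)/(102 − 48) = −0.304, so P = 67.9 − 0.304Q.
Supply slope = (44.4 − 34.95)/(102 − 48) = 0.175, so P = 26.55 + 0.175Q.
Competitive equilibrium: 67.9 − 0.304Q = 26.55 + 0.175Q → Q* = 86.3257, P* = 41.657.
For a per-unit tax t: ΔQ = t/0.479, so DWL = ½·t·(t/0.479) = t²/0.958.
At t = 4.9: DWL = 25.063. At t = 11.9: DWL = 147.818.
Ratio = (11.9/4.9)² = 5.898.

5.898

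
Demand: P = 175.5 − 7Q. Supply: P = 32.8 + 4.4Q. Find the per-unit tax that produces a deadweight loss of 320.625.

85.5

Competitive equilibrium: 175.5 − 7Q = 32.8 + 4.4Q → Q* = 12.5175, P* = 87.8772.
A tax t gives ΔQ = t/11.4 and wedge t, so DWL = t²/22.8.
t²/22.8 = 320.625 → t² = 7310.25 → t = 85.5.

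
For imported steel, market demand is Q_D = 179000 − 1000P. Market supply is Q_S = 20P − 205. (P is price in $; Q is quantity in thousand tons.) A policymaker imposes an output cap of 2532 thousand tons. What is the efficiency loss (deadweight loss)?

$15388.10 thousand

In inverse form: demand P = 179 − 0.001Q, supply P = 10.25 + 0.05Q.
Competitive equilibrium: 179 − 0.001Q = 10.25 + 0.05Q → Q* = 3308.8235, P* = 175.6912.
At Q = 2532: demand price = 179 − 0.001·2532 = 176.468; supply price = 10.25 + 0.05·2532 = 136.85.
ΔQ = 3308.8235 − 2532 = 776.8235; wedge = 176.468 − 136.85 = 39.618.
The triangle = ½ × 776.8235 × 39.618 = $15388.10 thousand.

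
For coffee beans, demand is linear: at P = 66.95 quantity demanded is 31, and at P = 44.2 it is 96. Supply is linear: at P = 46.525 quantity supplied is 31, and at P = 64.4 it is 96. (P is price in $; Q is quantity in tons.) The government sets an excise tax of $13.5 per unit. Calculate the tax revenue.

Demand slope = (44.2 − 66.95)/(96 − 31) = −0.35, so P = 77.8 − 0.35Q.
Supply slope = (64.4 − 46.525)/(96 − 31) = 0.275, so P = 38 + 0.275Q.
Competitive equilibrium: 77.8 − 0.35Q = 38 + 0.275Q → Q* = 63.68, P* = 55.512.
With the tax, the buyer price exceeds the seller price by 13.5: (77.8 − 0.35Q) − (38 + 0.275Q) = 13.5 → Q' = 42.08.
Tax revenue = 13.5 × 42.08 = $568.08.

$568.08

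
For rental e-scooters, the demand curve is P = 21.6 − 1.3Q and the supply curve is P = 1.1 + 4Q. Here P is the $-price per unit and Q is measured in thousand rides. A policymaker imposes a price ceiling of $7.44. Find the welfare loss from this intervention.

$13.81 thousand

Competitive equilibrium: 21.6 − 1.3Q = 1.1 + 4Q → Q* = 3.8679, P* = 16.5717.
At the ceiling P = 7.44, quantity supplied = (7.44 − 1.1)/4 = 1.585.
Willingness to pay at Q' = 1.585: 21.6 − 1.3·1.585 = 19.5395.
ΔQ = 3.8679 − 1.585 = 2.2829; wedge = 19.5395 − 7.44 = 12.0995.
DWL = ½ × 2.2829 × 12.0995 = $13.81 thousand.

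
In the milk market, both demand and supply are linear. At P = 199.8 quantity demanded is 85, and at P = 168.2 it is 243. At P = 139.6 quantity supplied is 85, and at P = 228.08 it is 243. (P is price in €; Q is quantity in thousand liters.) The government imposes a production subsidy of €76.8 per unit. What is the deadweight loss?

Demand slope = (168.2 − 199.8)/(243 − 85) = −0.2, so P = 216.8 − 0.2Q.
Supply slope = (228.08 − 139.6)/(243 − 85) = 0.56, so P = 92 + 0.56Q.
Competitive equilibrium: 216.8 − 0.2Q = 92 + 0.56Q → Q* = 164.2105, P* = 183.9579.
The subsidy lowers effective supply by 76.8: P = 15.2 + 0.56Q.
New quantity: 216.8 − 0.2Q = 15.2 + 0.56Q → Q' = 265.2632.
Overproduction ΔQ = 265.2632 − 164.2105 = 101.0527; wedge = subsidy = 76.8.
DWL = ½ × 101.0527 × 76.8 = €3880.42 thousand.

€3880.42 thousand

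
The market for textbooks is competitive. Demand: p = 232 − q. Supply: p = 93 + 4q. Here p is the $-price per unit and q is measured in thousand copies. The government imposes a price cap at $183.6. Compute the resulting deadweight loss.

Competitive equilibrium: 232 − q = 93 + 4q → q* = 27.8, p* = 204.2.
At the ceiling p = 183.6, quantity supplied = (183.6 − 93)/4 = 22.65.
Willingness to pay at q' = 22.65: 232 − 1·22.65 = 209.35.
Δq = 27.8 − 22.65 = 5.15; wedge = 209.35 − 183.6 = 25.75.
The triangle = ½ × 5.15 × 25.75 = $66.31 thousand.

$66.31 thousand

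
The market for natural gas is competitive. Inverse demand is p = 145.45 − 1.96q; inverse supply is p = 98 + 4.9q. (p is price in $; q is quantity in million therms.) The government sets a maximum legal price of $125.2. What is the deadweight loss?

Competitive equilibrium: 145.45 − 1.96q = 98 + 4.9q → q* = 6.9169, p* = 131.8929.
At the ceiling p = 125.2, quantity supplied = (125.2 − 98)/4.9 = 5.551.
Willingness to pay at q' = 5.551: 145.45 − 1.96·5.551 = 134.57.
Δq = 6.9169 − 5.551 = 1.3659; wedge = 134.57 − 125.2 = 9.37.
DWL = ½ × 1.3659 × 9.37 = $6.40 million.

$6.40 million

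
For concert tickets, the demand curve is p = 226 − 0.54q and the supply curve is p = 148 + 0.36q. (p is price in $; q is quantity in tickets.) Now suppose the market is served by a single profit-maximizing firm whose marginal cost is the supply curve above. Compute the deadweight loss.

$475.31

Competitive equilibrium: 226 − 0.54q = 148 + 0.36q → q* = 86.6667, p* = 179.2.
Marginal revenue: MR = 226 − 1.08q. Set MR = MC: 226 − 1.08q = 148 + 0.36q → q_m = 54.1667.
Price p_m = 226 − 0.54·54.1667 = 196.75; MC(q_m) = 148 + 0.36·54.1667 = 167.5.
Competitive q* = 86.6667, so Δq = 32.5; wedge = 196.75 − 167.5 = 29.25.
Deadweight loss = ½ × 32.5 × 29.25 = $475.31.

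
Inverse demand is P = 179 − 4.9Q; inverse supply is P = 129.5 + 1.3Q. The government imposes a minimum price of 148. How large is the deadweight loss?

Competitive equilibrium: 179 − 4.9Q = 129.5 + 1.3Q → Q* = 7.9839, P* = 139.879.
At the floor P = 148, quantity demanded = (179 − 148)/4.9 = 6.3265.
Sellers' marginal cost at Q' = 6.3265: 129.5 + 1.3·6.3265 = 137.7245.
ΔQ = 7.9839 − 6.3265 = 1.6574; wedge = 148 − 137.7245 = 10.2755.
Deadweight loss = ½ × 1.6574 × 10.2755 = 8.52.

8.52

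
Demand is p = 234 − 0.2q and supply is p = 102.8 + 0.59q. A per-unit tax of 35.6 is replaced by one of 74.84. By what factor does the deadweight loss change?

4.419

Competitive equilibrium: 234 − 0.2q = 102.8 + 0.59q → q* = 166.0759, p* = 200.7848.
For a per-unit tax t: Δq = t/0.79, so DWL = ½·t·(t/0.79) = t²/1.58.
At t = 35.6: DWL = 802.127. At t = 74.84: DWL = 3544.953.
Ratio = (74.84/35.6)² = 4.419.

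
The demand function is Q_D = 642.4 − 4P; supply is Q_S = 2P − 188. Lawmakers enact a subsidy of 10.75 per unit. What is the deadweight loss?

In inverse form: demand P = 160.6 − 0.25Q, supply P = 94 + 0.5Q.
Competitive equilibrium: 160.6 − 0.25Q = 94 + 0.5Q → Q* = 88.8, P* = 138.4.
The subsidy lowers effective supply by 10.75: P = 83.25 + 0.5Q.
New quantity: 160.6 − 0.25Q = 83.25 + 0.5Q → Q' = 103.1333.
Overproduction ΔQ = 103.1333 − 88.8 = 14.3333; wedge = subsidy = 10.75.
Welfare loss = ½ × 14.3333 × 10.75 = 77.04.

77.04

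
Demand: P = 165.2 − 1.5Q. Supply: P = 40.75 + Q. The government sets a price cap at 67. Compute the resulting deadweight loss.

Competitive equilibrium: 165.2 − 1.5Q = 40.75 + Q → Q* = 49.78, P* = 90.53.
At the ceiling P = 67, quantity supplied = (67 − 40.75)/1 = 26.25.
Willingness to pay at Q' = 26.25: 165.2 − 1.5·26.25 = 125.825.
ΔQ = 49.78 − 26.25 = 23.53; wedge = 125.825 − 67 = 58.825.
The triangle = ½ × 23.53 × 58.825 = 692.08.

692.08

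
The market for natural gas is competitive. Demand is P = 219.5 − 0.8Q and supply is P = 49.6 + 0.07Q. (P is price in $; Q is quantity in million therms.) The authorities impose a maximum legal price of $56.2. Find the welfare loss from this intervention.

Competitive equilibrium: 219.5 − 0.8Q = 49.6 + 0.07Q → Q* = 195.2874, P* = 63.2701.
At the ceiling P = 56.2, quantity supplied = (56.2 − 49.6)/0.07 = 94.2857.
Willingness to pay at Q' = 94.2857: 219.5 − 0.8·94.2857 = 144.0714.
ΔQ = 195.2874 − 94.2857 = 101.0017; wedge = 144.0714 − 56.2 = 87.8714.
DWL = ½ × 101.0017 × 87.8714 = $4437.58 million.

$4437.58 million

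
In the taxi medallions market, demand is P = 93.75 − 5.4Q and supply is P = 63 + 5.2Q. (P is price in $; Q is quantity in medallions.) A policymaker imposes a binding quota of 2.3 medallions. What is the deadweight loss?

$1.91

Competitive equilibrium: 93.75 − 5.4Q = 63 + 5.2Q → Q* = 2.9009, P* = 78.0849.
At Q = 2.3: demand price = 93.75 − 5.4·2.3 = 81.33; supply price = 63 + 5.2·2.3 = 74.96.
ΔQ = 2.9009 − 2.3 = 0.6009; wedge = 81.33 − 74.96 = 6.37.
Deadweight loss = ½ × 0.6009 × 6.37 = $1.91.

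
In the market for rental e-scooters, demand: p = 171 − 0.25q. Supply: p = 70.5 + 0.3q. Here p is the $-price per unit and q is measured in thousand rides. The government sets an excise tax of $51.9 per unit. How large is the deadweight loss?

$2448.74 thousand

Competitive equilibrium: 171 − 0.25q = 70.5 + 0.3q → q* = 182.7273, p* = 125.3182.
With the tax, the buyer price exceeds the seller price by 51.9: (171 − 0.25q) − (70.5 + 0.3q) = 51.9 → q' = 88.3636.
Δq = 182.7273 − 88.3636 = 94.3637; the wedge equals the tax, 51.9.
The triangle = ½ × 94.3637 × 51.9 = $2448.74 thousand.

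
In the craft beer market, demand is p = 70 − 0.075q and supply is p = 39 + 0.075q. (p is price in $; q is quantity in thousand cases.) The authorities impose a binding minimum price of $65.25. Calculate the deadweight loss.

Competitive equilibrium: 70 − 0.075q = 39 + 0.075q → q* = 206.6667, p* = 54.5.
At the floor p = 65.25, quantity demanded = (70 − 65.25)/0.075 = 63.3333.
Sellers' marginal cost at q' = 63.3333: 39 + 0.075·63.3333 = 43.75.
Δq = 206.6667 − 63.3333 = 143.3334; wedge = 65.25 − 43.75 = 21.5.
DWL = ½ × 143.3334 × 21.5 = $1540.83 thousand.

$1540.83 thousand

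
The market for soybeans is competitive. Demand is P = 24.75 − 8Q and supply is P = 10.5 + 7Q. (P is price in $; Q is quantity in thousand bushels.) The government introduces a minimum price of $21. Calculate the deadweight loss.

$1.74 thousand

Competitive equilibrium: 24.75 − 8Q = 10.5 + 7Q → Q* = 0.95, P* = 17.15.
At the floor P = 21, quantity demanded = (24.75 − 21)/8 = 0.4688.
Sellers' marginal cost at Q' = 0.4688: 10.5 + 7·0.4688 = 13.7816.
ΔQ = 0.95 − 0.4688 = 0.4812; wedge = 21 − 13.7816 = 7.2184.
Deadweight loss = ½ × 0.4812 × 7.2184 = $1.74 thousand.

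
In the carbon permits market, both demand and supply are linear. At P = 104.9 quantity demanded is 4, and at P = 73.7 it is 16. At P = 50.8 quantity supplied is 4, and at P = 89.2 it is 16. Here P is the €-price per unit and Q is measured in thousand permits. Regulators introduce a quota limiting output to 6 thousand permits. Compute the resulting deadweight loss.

Demand slope = (73.7 − 104.9)/(16 − 4) = −2.6, so P = 115.3 − 2.6Q.
Supply slope = (89.2 − 50.8)/(16 − 4) = 3.2, so P = 38 + 3.2Q.
Competitive equilibrium: 115.3 − 2.6Q = 38 + 3.2Q → Q* = 13.3276, P* = 80.6483.
At Q = 6: demand price = 115.3 − 2.6·6 = 99.7; supply price = 38 + 3.2·6 = 57.2.
ΔQ = 13.3276 − 6 = 7.3276; wedge = 99.7 − 57.2 = 42.5.
The triangle = ½ × 7.3276 × 42.5 = €155.71 thousand.

€155.71 thousand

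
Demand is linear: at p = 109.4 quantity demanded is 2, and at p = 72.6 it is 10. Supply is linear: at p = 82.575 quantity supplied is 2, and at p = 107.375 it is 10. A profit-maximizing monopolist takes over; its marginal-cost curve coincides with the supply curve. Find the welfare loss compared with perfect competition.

Demand slope = (72.6 − 109.4)/(10 − 2) = −4.6, so p = 118.6 − 4.6q.
Supply slope = (107.375 − 82.575)/(10 − 2) = 3.1, so p = 76.375 + 3.1q.
Competitive equilibrium: 118.6 − 4.6q = 76.375 + 3.1q → q* = 5.4838, p* = 93.3747.
Marginal revenue: MR = 118.6 − 9.2q. Set MR = MC: 118.6 − 9.2q = 76.375 + 3.1q → q_m = 3.4329.
Price p_m = 118.6 − 4.6·3.4329 = 102.8087; MC(q_m) = 76.375 + 3.1·3.4329 = 87.017.
Competitive q* = 5.4838, so Δq = 2.0509; wedge = 102.8087 − 87.017 = 15.7917.
Welfare loss = ½ × 2.0509 × 15.7917 = 16.19.

16.19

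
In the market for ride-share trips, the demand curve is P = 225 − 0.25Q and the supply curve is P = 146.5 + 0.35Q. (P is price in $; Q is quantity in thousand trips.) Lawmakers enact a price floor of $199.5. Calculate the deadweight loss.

$249.41 thousand

Competitive equilibrium: 225 − 0.25Q = 146.5 + 0.35Q → Q* = 130.8333, P* = 192.2917.
At the floor P = 199.5, quantity demanded = (225 − 199.5)/0.25 = 102.
Sellers' marginal cost at Q' = 102: 146.5 + 0.35·102 = 182.2.
ΔQ = 130.8333 − 102 = 28.8333; wedge = 199.5 − 182.2 = 17.3.
Welfare loss = ½ × 28.8333 × 17.3 = $249.41 thousand.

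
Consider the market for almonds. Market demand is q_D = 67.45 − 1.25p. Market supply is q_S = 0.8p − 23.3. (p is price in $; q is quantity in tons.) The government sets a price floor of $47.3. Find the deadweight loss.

$14.72

In inverse form: demand p = 53.96 − 0.8q, supply p = 29.125 + 1.25q.
Competitive equilibrium: 53.96 − 0.8q = 29.125 + 1.25q → q* = 12.1146, p* = 44.2683.
At the floor p = 47.3, quantity demanded = (53.96 − 47.3)/0.8 = 8.325.
Sellers' marginal cost at q' = 8.325: 29.125 + 1.25·8.325 = 39.5313.
Δq = 12.1146 − 8.325 = 3.7896; wedge = 47.3 − 39.5313 = 7.7687.
DWL = ½ × 3.7896 × 7.7687 = $14.72.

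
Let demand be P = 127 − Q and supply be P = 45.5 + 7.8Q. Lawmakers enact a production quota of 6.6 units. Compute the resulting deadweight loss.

Competitive equilibrium: 127 − Q = 45.5 + 7.8Q → Q* = 9.2614, P* = 117.7386.
At Q = 6.6: demand price = 127 − 1·6.6 = 120.4; supply price = 45.5 + 7.8·6.6 = 96.98.
ΔQ = 9.2614 − 6.6 = 2.6614; wedge = 120.4 − 96.98 = 23.42.
Welfare loss = ½ × 2.6614 × 23.42 = 31.16.

31.16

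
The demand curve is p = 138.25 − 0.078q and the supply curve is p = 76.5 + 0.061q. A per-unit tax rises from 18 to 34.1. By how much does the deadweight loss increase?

3017.30

Competitive equilibrium: 138.25 − 0.078q = 76.5 + 0.061q → q* = 444.2446, p* = 103.5989.
For a per-unit tax t: Δq = t/0.139, so DWL = ½·t·(t/0.139) = t²/0.278.
At t = 18: DWL = 1165.468. At t = 34.1: DWL = 4182.77.
Increase = 4182.77 − 1165.468 = 3017.30.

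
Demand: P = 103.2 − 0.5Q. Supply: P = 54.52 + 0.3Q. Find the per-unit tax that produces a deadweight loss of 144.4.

15.2

Competitive equilibrium: 103.2 − 0.5Q = 54.52 + 0.3Q → Q* = 60.85, P* = 72.775.
A tax t gives ΔQ = t/0.8 and wedge t, so DWL = t²/1.6.
t²/1.6 = 144.4 → t² = 231.04 → t = 15.2.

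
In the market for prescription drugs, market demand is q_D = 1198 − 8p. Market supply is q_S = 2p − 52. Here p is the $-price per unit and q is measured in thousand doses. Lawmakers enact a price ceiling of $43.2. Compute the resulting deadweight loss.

In inverse form: demand p = 149.75 − 0.125q, supply p = 26 + 0.5q.
Competitive equilibrium: 149.75 − 0.125q = 26 + 0.5q → q* = 198, p* = 125.
At the ceiling p = 43.2, quantity supplied = (43.2 − 26)/0.5 = 34.4.
Willingness to pay at q' = 34.4: 149.75 − 0.125·34.4 = 145.45.
Δq = 198 − 34.4 = 163.6; wedge = 145.45 − 43.2 = 102.25.
The triangle = ½ × 163.6 × 102.25 = $8364.05 thousand.

$8364.05 thousand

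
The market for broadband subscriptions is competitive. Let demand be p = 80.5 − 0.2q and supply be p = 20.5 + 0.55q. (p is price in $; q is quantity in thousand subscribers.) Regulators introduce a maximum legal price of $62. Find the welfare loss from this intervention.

Competitive equilibrium: 80.5 − 0.2q = 20.5 + 0.55q → q* = 80, p* = 64.5.
At the ceiling p = 62, quantity supplied = (62 − 20.5)/0.55 = 75.4545.
Willingness to pay at q' = 75.4545: 80.5 − 0.2·75.4545 = 65.4091.
Δq = 80 − 75.4545 = 4.5455; wedge = 65.4091 − 62 = 3.4091.
Deadweight loss = ½ × 4.5455 × 3.4091 = $7.75 thousand.

$7.75 thousand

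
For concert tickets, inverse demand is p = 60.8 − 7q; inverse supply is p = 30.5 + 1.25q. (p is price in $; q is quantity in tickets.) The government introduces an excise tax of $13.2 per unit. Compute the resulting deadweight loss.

$10.56

Competitive equilibrium: 60.8 − 7q = 30.5 + 1.25q → q* = 3.6727, p* = 35.0909.
With the tax, the buyer price exceeds the seller price by 13.2: (60.8 − 7q) − (30.5 + 1.25q) = 13.2 → q' = 2.0727.
Δq = 3.6727 − 2.0727 = 1.6; the wedge equals the tax, 13.2.
Welfare loss = ½ × 1.6 × 13.2 = $10.56.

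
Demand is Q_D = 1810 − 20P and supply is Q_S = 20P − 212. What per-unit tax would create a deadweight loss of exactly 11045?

47

In inverse form: demand P = 90.5 − 0.05Q, supply P = 10.6 + 0.05Q.
Competitive equilibrium: 90.5 − 0.05Q = 10.6 + 0.05Q → Q* = 799, P* = 50.55.
A tax t gives ΔQ = t/0.1 and wedge t, so DWL = t²/0.2.
t²/0.2 = 11045 → t² = 2209 → t = 47.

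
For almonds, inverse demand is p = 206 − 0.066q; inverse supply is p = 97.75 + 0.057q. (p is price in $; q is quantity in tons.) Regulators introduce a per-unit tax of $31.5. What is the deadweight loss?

Competitive equilibrium: 206 − 0.066q = 97.75 + 0.057q → q* = 880.0813, p* = 147.9146.
With the tax, the buyer price exceeds the seller price by 31.5: (206 − 0.066q) − (97.75 + 0.057q) = 31.5 → q' = 623.9837.
Δq = 880.0813 − 623.9837 = 256.0976; the wedge equals the tax, 31.5.
Welfare loss = ½ × 256.0976 × 31.5 = $4033.54.

$4033.54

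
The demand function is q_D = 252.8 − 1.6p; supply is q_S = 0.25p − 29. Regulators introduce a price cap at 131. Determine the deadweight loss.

65.72

In inverse form: demand p = 158 − 0.625q, supply p = 116 + 4q.
Competitive equilibrium: 158 − 0.625q = 116 + 4q → q* = 9.0811, p* = 152.3243.
At the ceiling p = 131, quantity supplied = (131 − 116)/4 = 3.75.
Willingness to pay at q' = 3.75: 158 − 0.625·3.75 = 155.6563.
Δq = 9.0811 − 3.75 = 5.3311; wedge = 155.6563 − 131 = 24.6563.
DWL = ½ × 5.3311 × 24.6563 = 65.72.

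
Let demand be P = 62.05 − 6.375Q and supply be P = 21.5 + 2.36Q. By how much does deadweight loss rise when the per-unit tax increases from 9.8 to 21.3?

20.47

Competitive equilibrium: 62.05 − 6.375Q = 21.5 + 2.36Q → Q* = 4.6422, P* = 32.4557.
For a per-unit tax t: ΔQ = t/8.735, so DWL = ½·t·(t/8.735) = t²/17.47.
At t = 9.8: DWL = 5.497. At t = 21.3: DWL = 25.97.
Increase = 25.97 − 5.497 = 20.47.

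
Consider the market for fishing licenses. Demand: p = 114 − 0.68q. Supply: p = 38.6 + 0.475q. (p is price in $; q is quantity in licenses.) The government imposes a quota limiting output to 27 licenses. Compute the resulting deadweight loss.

Competitive equilibrium: 114 − 0.68q = 38.6 + 0.475q → q* = 65.2814, p* = 69.6087.
At q = 27: demand price = 114 − 0.68·27 = 95.64; supply price = 38.6 + 0.475·27 = 51.425.
Δq = 65.2814 − 27 = 38.2814; wedge = 95.64 − 51.425 = 44.215.
The triangle = ½ × 38.2814 × 44.215 = $846.31.

$846.31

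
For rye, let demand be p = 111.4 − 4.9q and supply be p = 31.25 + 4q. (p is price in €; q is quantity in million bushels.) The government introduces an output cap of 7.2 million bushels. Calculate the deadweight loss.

€14.51 million

Competitive equilibrium: 111.4 − 4.9q = 31.25 + 4q → q* = 9.0056, p* = 67.2725.
At q = 7.2: demand price = 111.4 − 4.9·7.2 = 76.12; supply price = 31.25 + 4·7.2 = 60.05.
Δq = 9.0056 − 7.2 = 1.8056; wedge = 76.12 − 60.05 = 16.07.
Deadweight loss = ½ × 1.8056 × 16.07 = €14.51 million.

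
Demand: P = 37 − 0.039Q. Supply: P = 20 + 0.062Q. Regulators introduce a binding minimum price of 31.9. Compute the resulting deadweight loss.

Competitive equilibrium: 37 − 0.039Q = 20 + 0.062Q → Q* = 168.3168, P* = 30.4356.
At the floor P = 31.9, quantity demanded = (37 − 31.9)/0.039 = 130.7692.
Sellers' marginal cost at Q' = 130.7692: 20 + 0.062·130.7692 = 28.1077.
ΔQ = 168.3168 − 130.7692 = 37.5476; wedge = 31.9 − 28.1077 = 3.7923.
DWL = ½ × 37.5476 × 3.7923 = 71.20.

71.20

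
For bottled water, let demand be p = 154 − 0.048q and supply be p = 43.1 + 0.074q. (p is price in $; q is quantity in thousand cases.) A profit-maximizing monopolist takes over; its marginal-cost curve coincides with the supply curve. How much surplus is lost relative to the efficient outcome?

$4018.44 thousand

Competitive equilibrium: 154 − 0.048q = 43.1 + 0.074q → q* = 909.01639, p* = 110.36721.
Marginal revenue: MR = 154 − 0.096q. Set MR = MC: 154 − 0.096q = 43.1 + 0.074q → q_m = 652.35294.
Price p_m = 154 − 0.048·652.35294 = 122.68706; MC(q_m) = 43.1 + 0.074·652.35294 = 91.37412.
Competitive q* = 909.01639, so Δq = 256.66345; wedge = 122.68706 − 91.37412 = 31.31294.
Deadweight loss = ½ × 256.66345 × 31.31294 = $4018.44 thousand.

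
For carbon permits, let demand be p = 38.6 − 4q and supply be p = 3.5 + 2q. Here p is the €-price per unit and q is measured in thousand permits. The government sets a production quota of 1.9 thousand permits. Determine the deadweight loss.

Competitive equilibrium: 38.6 − 4q = 3.5 + 2q → q* = 5.85, p* = 15.2.
At q = 1.9: demand price = 38.6 − 4·1.9 = 31; supply price = 3.5 + 2·1.9 = 7.3.
Δq = 5.85 − 1.9 = 3.95; wedge = 31 − 7.3 = 23.7.
Deadweight loss = ½ × 3.95 × 23.7 = €46.81 thousand.

€46.81 thousand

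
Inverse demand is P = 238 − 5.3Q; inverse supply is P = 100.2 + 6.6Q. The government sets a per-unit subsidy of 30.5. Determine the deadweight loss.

39.09

Competitive equilibrium: 238 − 5.3Q = 100.2 + 6.6Q → Q* = 11.5798, P* = 176.6269.
The subsidy lowers effective supply by 30.5: P = 69.7 + 6.6Q.
New quantity: 238 − 5.3Q = 69.7 + 6.6Q → Q' = 14.1429.
Overproduction ΔQ = 14.1429 − 11.5798 = 2.5631; wedge = subsidy = 30.5.
The triangle = ½ × 2.5631 × 30.5 = 39.09.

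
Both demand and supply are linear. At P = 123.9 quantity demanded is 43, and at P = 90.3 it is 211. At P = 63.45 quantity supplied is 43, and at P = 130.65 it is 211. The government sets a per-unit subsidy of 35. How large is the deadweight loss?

Demand slope = (90.3 − 123.9)/(211 − 43) = −0.2, so P = 132.5 − 0.2Q.
Supply slope = (130.65 − 63.45)/(211 − 43) = 0.4, so P = 46.25 + 0.4Q.
Competitive equilibrium: 132.5 − 0.2Q = 46.25 + 0.4Q → Q* = 143.75, P* = 103.75.
The subsidy lowers effective supply by 35: P = 11.25 + 0.4Q.
New quantity: 132.5 − 0.2Q = 11.25 + 0.4Q → Q' = 202.0833.
Overproduction ΔQ = 202.0833 − 143.75 = 58.3333; wedge = subsidy = 35.
DWL = ½ × 58.3333 × 35 = 1020.83.

1020.83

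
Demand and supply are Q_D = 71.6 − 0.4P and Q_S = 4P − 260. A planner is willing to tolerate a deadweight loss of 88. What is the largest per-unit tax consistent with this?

22

In inverse form: demand P = 179 − 2.5Q, supply P = 65 + 0.25Q.
Competitive equilibrium: 179 − 2.5Q = 65 + 0.25Q → Q* = 41.4545, P* = 75.3636.
A tax t gives ΔQ = t/2.75 and wedge t, so DWL = t²/5.5.
t²/5.5 = 88 → t² = 484 → t = 22.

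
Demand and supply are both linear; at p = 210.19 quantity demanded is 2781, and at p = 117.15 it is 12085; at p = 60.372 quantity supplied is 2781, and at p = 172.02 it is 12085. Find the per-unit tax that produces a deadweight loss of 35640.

39.6

Demand slope = (117.15 − 210.19)/(12085 − 2781) = −0.01, so p = 238 − 0.01q.
Supply slope = (172.02 − 60.372)/(12085 − 2781) = 0.012, so p = 27 + 0.012q.
Competitive equilibrium: 238 − 0.01q = 27 + 0.012q → q* = 9590.9091, p* = 142.0909.
A tax t gives Δq = t/0.022 and wedge t, so DWL = t²/0.044.
t²/0.044 = 35640 → t² = 1568.16 → t = 39.6.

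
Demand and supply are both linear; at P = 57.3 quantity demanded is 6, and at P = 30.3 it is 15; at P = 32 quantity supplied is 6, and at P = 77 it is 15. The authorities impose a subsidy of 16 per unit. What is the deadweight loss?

Demand slope = (30.3 − 57.3)/(15 − 6) = −3, so P = 75.3 − 3Q.
Supply slope = (77 − 32)/(15 − 6) = 5, so P = 2 + 5Q.
Competitive equilibrium: 75.3 − 3Q = 2 + 5Q → Q* = 9.1625, P* = 47.8125.
The subsidy lowers effective supply by 16: P = 5Q − 14.
New quantity: 75.3 − 3Q = 5Q − 14 → Q' = 11.1625.
Overproduction ΔQ = 11.1625 − 9.1625 = 2; wedge = subsidy = 16.
Welfare loss = ½ × 2 × 16 = 16.

16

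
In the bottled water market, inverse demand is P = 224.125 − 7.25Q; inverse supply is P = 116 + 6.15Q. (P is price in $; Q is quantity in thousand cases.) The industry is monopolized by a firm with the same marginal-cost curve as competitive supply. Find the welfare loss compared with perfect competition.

Competitive equilibrium: 224.125 − 7.25Q = 116 + 6.15Q → Q* = 8.069, P* = 165.6245.
Marginal revenue: MR = 224.125 − 14.5Q. Set MR = MC: 224.125 − 14.5Q = 116 + 6.15Q → Q_m = 5.2361.
Price P_m = 224.125 − 7.25·5.2361 = 186.1633; MC(Q_m) = 116 + 6.15·5.2361 = 148.202.
Competitive Q* = 8.069, so ΔQ = 2.8329; wedge = 186.1633 − 148.202 = 37.9613.
Welfare loss = ½ × 2.8329 × 37.9613 = $53.77 thousand.

$53.77 thousand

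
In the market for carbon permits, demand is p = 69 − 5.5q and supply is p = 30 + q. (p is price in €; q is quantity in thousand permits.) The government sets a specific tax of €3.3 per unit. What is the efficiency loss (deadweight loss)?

Competitive equilibrium: 69 − 5.5q = 30 + q → q* = 6, p* = 36.
With the tax, the buyer price exceeds the seller price by 3.3: (69 − 5.5q) − (30 + q) = 3.3 → q' = 5.4923.
Δq = 6 − 5.4923 = 0.5077; the wedge equals the tax, 3.3.
Deadweight loss = ½ × 0.5077 × 3.3 = €0.84 thousand.

€0.84 thousand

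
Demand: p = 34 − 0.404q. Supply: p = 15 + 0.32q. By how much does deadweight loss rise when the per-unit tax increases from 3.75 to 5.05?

7.90

Competitive equilibrium: 34 − 0.404q = 15 + 0.32q → q* = 26.2431, p* = 23.3978.
For a per-unit tax t: Δq = t/0.724, so DWL = ½·t·(t/0.724) = t²/1.448.
At t = 3.75: DWL = 9.712. At t = 5.05: DWL = 17.612.
Increase = 17.612 − 9.712 = 7.90.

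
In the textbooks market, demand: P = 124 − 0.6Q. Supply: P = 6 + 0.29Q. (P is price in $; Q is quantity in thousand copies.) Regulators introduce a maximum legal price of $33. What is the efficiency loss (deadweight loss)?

$693.64 thousand

Competitive equilibrium: 124 − 0.6Q = 6 + 0.29Q → Q* = 132.5843, P* = 44.4494.
At the ceiling P = 33, quantity supplied = (33 − 6)/0.29 = 93.1034.
Willingness to pay at Q' = 93.1034: 124 − 0.6·93.1034 = 68.138.
ΔQ = 132.5843 − 93.1034 = 39.4809; wedge = 68.138 − 33 = 35.138.
The triangle = ½ × 39.4809 × 35.138 = $693.64 thousand.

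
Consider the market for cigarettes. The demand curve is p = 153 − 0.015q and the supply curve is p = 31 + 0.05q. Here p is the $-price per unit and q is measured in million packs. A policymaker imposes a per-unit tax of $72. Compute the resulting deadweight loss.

$39876.92 million

Competitive equilibrium: 153 − 0.015q = 31 + 0.05q → q* = 1876.9231, p* = 124.8462.
With the tax, the buyer price exceeds the seller price by 72: (153 − 0.015q) − (31 + 0.05q) = 72 → q' = 769.2308.
Δq = 1876.9231 − 769.2308 = 1107.6923; the wedge equals the tax, 72.
Deadweight loss = ½ × 1107.6923 × 72 = $39876.92 million.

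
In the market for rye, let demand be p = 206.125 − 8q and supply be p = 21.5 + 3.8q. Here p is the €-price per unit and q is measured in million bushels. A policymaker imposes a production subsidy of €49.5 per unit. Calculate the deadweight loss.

Competitive equilibrium: 206.125 − 8q = 21.5 + 3.8q → q* = 15.6462, p* = 80.9555.
The subsidy lowers effective supply by 49.5: p = 3.8q − 28.
New quantity: 206.125 − 8q = 3.8q − 28 → q' = 19.8411.
Overproduction Δq = 19.8411 − 15.6462 = 4.1949; wedge = subsidy = 49.5.
Deadweight loss = ½ × 4.1949 × 49.5 = €103.82 million.

€103.82 million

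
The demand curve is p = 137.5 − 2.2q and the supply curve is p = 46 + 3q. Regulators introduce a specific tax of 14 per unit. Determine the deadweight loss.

Competitive equilibrium: 137.5 − 2.2q = 46 + 3q → q* = 17.5962, p* = 98.7885.
With the tax, the buyer price exceeds the seller price by 14: (137.5 − 2.2q) − (46 + 3q) = 14 → q' = 14.9038.
Δq = 17.5962 − 14.9038 = 2.6924; the wedge equals the tax, 14.
Welfare loss = ½ × 2.6924 × 14 = 18.85.

18.85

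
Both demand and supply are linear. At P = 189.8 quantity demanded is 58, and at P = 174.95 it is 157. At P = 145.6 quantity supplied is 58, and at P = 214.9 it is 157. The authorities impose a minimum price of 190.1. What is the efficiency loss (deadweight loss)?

1239.30

Demand slope = (174.95 − 189.8)/(157 − 58) = −0.15, so P = 198.5 − 0.15Q.
Supply slope = (214.9 − 145.6)/(157 − 58) = 0.7, so P = 105 + 0.7Q.
Competitive equilibrium: 198.5 − 0.15Q = 105 + 0.7Q → Q* = 110, P* = 182.
At the floor P = 190.1, quantity demanded = (198.5 − 190.1)/0.15 = 56.
Sellers' marginal cost at Q' = 56: 105 + 0.7·56 = 144.2.
ΔQ = 110 − 56 = 54; wedge = 190.1 − 144.2 = 45.9.
The triangle = ½ × 54 × 45.9 = 1239.30.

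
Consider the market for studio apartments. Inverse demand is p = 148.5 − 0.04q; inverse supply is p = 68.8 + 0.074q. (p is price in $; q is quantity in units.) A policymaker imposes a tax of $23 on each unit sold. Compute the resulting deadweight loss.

$2320.18

Competitive equilibrium: 148.5 − 0.04q = 68.8 + 0.074q → q* = 699.1228, p* = 120.5351.
With the tax, the buyer price exceeds the seller price by 23: (148.5 − 0.04q) − (68.8 + 0.074q) = 23 → q' = 497.3684.
Δq = 699.1228 − 497.3684 = 201.7544; the wedge equals the tax, 23.
Welfare loss = ½ × 201.7544 × 23 = $2320.18.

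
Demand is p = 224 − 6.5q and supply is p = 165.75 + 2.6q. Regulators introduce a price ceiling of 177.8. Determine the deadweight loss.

Competitive equilibrium: 224 − 6.5q = 165.75 + 2.6q → q* = 6.4011, p* = 182.3929.
At the ceiling p = 177.8, quantity supplied = (177.8 − 165.75)/2.6 = 4.6346.
Willingness to pay at q' = 4.6346: 224 − 6.5·4.6346 = 193.8751.
Δq = 6.4011 − 4.6346 = 1.7665; wedge = 193.8751 − 177.8 = 16.0751.
DWL = ½ × 1.7665 × 16.0751 = 14.20.

14.20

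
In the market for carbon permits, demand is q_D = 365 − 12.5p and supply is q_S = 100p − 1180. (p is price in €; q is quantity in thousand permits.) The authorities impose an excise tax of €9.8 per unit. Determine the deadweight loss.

In inverse form: demand p = 29.2 − 0.08q, supply p = 11.8 + 0.01q.
Competitive equilibrium: 29.2 − 0.08q = 11.8 + 0.01q → q* = 193.3333, p* = 13.7333.
With the tax, the buyer price exceeds the seller price by 9.8: (29.2 − 0.08q) − (11.8 + 0.01q) = 9.8 → q' = 84.4444.
Δq = 193.3333 − 84.4444 = 108.8889; the wedge equals the tax, 9.8.
Welfare loss = ½ × 108.8889 × 9.8 = €533.56 thousand.

€533.56 thousand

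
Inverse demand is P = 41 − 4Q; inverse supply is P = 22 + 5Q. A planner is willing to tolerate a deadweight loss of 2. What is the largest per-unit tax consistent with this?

Competitive equilibrium: 41 − 4Q = 22 + 5Q → Q* = 2.1111, P* = 32.5556.
A tax t gives ΔQ = t/9 and wedge t, so DWL = t²/18.
t²/18 = 2 → t² = 36 → t = 6.

6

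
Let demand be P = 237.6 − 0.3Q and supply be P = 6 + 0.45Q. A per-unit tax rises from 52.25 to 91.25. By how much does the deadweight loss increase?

3731

Competitive equilibrium: 237.6 − 0.3Q = 6 + 0.45Q → Q* = 308.8, P* = 144.96.
For a per-unit tax t: ΔQ = t/0.75, so DWL = ½·t·(t/0.75) = t²/1.5.
At t = 52.25: DWL = 1820.042. At t = 91.25: DWL = 5551.042.
Increase = 5551.042 − 1820.042 = 3731.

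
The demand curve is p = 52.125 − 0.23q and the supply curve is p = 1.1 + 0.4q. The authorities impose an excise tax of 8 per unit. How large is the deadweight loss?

Competitive equilibrium: 52.125 − 0.23q = 1.1 + 0.4q → q* = 80.9921, p* = 33.4968.
With the tax, the buyer price exceeds the seller price by 8: (52.125 − 0.23q) − (1.1 + 0.4q) = 8 → q' = 68.2937.
Δq = 80.9921 − 68.2937 = 12.6984; the wedge equals the tax, 8.
Welfare loss = ½ × 12.6984 × 8 = 50.79.

50.79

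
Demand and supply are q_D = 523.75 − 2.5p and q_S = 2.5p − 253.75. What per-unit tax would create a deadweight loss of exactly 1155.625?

In inverse form: demand p = 209.5 − 0.4q, supply p = 101.5 + 0.4q.
Competitive equilibrium: 209.5 − 0.4q = 101.5 + 0.4q → q* = 135, p* = 155.5.
A tax t gives Δq = t/0.8 and wedge t, so DWL = t²/1.6.
t²/1.6 = 1155.625 → t² = 1849 → t = 43.

43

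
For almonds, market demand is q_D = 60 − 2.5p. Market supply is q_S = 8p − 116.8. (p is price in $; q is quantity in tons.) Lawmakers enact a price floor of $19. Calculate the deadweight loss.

$7.67

In inverse form: demand p = 24 − 0.4q, supply p = 14.6 + 0.125q.
Competitive equilibrium: 24 − 0.4q = 14.6 + 0.125q → q* = 17.9048, p* = 16.8381.
At the floor p = 19, quantity demanded = (24 − 19)/0.4 = 12.5.
Sellers' marginal cost at q' = 12.5: 14.6 + 0.125·12.5 = 16.1625.
Δq = 17.9048 − 12.5 = 5.4048; wedge = 19 − 16.1625 = 2.8375.
Welfare loss = ½ × 5.4048 × 2.8375 = $7.67.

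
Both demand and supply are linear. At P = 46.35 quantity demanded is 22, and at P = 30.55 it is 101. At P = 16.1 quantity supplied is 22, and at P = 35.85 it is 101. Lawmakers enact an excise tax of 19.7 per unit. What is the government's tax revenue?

895.26

Demand slope = (30.55 − 46.35)/(101 − 22) = −0.2, so P = 50.75 − 0.2Q.
Supply slope = (35.85 − 16.1)/(101 − 22) = 0.25, so P = 10.6 + 0.25Q.
Competitive equilibrium: 50.75 − 0.2Q = 10.6 + 0.25Q → Q* = 89.22222, P* = 32.90556.
With the tax, the buyer price exceeds the seller price by 19.7: (50.75 − 0.2Q) − (10.6 + 0.25Q) = 19.7 → Q' = 45.44444.
Tax revenue = 19.7 × 45.44444 = 895.26.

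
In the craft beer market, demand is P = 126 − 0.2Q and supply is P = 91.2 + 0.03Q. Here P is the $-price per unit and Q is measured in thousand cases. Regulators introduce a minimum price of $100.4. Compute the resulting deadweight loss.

Competitive equilibrium: 126 − 0.2Q = 91.2 + 0.03Q → Q* = 151.3043, P* = 95.7391.
At the floor P = 100.4, quantity demanded = (126 − 100.4)/0.2 = 128.
Sellers' marginal cost at Q' = 128: 91.2 + 0.03·128 = 95.04.
ΔQ = 151.3043 − 128 = 23.3043; wedge = 100.4 − 95.04 = 5.36.
Deadweight loss = ½ × 23.3043 × 5.36 = $62.46 thousand.

$62.46 thousand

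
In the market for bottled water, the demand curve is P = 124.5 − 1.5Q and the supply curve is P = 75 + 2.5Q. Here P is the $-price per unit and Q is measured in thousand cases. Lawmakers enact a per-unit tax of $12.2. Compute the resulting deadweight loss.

Competitive equilibrium: 124.5 − 1.5Q = 75 + 2.5Q → Q* = 12.375, P* = 105.9375.
With the tax, the buyer price exceeds the seller price by 12.2: (124.5 − 1.5Q) − (75 + 2.5Q) = 12.2 → Q' = 9.325.
ΔQ = 12.375 − 9.325 = 3.05; the wedge equals the tax, 12.2.
Deadweight loss = ½ × 3.05 × 12.2 = $18.605 thousand.

$18.605 thousand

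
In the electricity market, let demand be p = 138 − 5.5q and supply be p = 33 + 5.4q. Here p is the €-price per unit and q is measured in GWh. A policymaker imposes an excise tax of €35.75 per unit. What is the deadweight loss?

Competitive equilibrium: 138 − 5.5q = 33 + 5.4q → q* = 9.633, p* = 85.0183.
With the tax, the buyer price exceeds the seller price by 35.75: (138 − 5.5q) − (33 + 5.4q) = 35.75 → q' = 6.3532.
Δq = 9.633 − 6.3532 = 3.2798; the wedge equals the tax, 35.75.
DWL = ½ × 3.2798 × 35.75 = €58.63.

€58.63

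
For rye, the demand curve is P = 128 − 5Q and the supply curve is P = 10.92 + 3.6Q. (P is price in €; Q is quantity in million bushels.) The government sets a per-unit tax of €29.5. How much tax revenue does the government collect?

Competitive equilibrium: 128 − 5Q = 10.92 + 3.6Q → Q* = 13.614, P* = 59.9302.
With the tax, the buyer price exceeds the seller price by 29.5: (128 − 5Q) − (10.92 + 3.6Q) = 29.5 → Q' = 10.1837.
Tax revenue = 29.5 × 10.1837 = €300.42 million.

€300.42 million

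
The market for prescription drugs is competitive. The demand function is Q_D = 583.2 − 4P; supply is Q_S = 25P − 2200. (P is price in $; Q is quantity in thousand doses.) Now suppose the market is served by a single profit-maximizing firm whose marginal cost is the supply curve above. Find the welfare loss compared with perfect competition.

$1234.58 thousand

In inverse form: demand P = 145.8 − 0.25Q, supply P = 88 + 0.04Q.
Competitive equilibrium: 145.8 − 0.25Q = 88 + 0.04Q → Q* = 199.3103, P* = 95.9724.
Marginal revenue: MR = 145.8 − 0.5Q. Set MR = MC: 145.8 − 0.5Q = 88 + 0.04Q → Q_m = 107.037.
Price P_m = 145.8 − 0.25·107.037 = 119.0408; MC(Q_m) = 88 + 0.04·107.037 = 92.2815.
Competitive Q* = 199.3103, so ΔQ = 92.2733; wedge = 119.0408 − 92.2815 = 26.7593.
Deadweight loss = ½ × 92.2733 × 26.7593 = $1234.58 thousand.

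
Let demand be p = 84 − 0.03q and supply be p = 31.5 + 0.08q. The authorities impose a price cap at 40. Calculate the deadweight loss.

7571.18

Competitive equilibrium: 84 − 0.03q = 31.5 + 0.08q → q* = 477.2727, p* = 69.6818.
At the ceiling p = 40, quantity supplied = (40 − 31.5)/0.08 = 106.25.
Willingness to pay at q' = 106.25: 84 − 0.03·106.25 = 80.8125.
Δq = 477.2727 − 106.25 = 371.0227; wedge = 80.8125 − 40 = 40.8125.
DWL = ½ × 371.0227 × 40.8125 = 7571.18.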